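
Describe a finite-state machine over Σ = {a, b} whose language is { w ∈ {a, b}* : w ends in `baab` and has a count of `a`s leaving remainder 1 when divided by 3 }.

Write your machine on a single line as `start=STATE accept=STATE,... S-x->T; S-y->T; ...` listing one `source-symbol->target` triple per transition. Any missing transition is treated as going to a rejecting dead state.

start=q0; accept=q6; q0-a->q1; q0-b->q0; q1-a->q2; q1-b->q1; q2-a->q0; q2-b->q3; q3-a->q4; q3-b->q3; q4-a->q5; q4-b->q0; q5-a->q2; q5-b->q6; q6-a->q2; q6-b->q1

Build one automaton per condition and run them in lockstep. One (5 states) tracks how much of the suffix `baab` has currently been matched; the other (3 states) tracks the count of `a`s modulo 3. Each combined state is a pair, one component from each; accept when both components accept. After merging equivalent states the machine shrinks.
A 7-state machine:
        a   b  
>  q0   q1  q0 
   q1   q2  q1 
   q2   q0  q3 
   q3   q4  q3 
   q4   q5  q0 
   q5   q2  q6 
 * q6   q2  q1 
(> = start, * = accepting)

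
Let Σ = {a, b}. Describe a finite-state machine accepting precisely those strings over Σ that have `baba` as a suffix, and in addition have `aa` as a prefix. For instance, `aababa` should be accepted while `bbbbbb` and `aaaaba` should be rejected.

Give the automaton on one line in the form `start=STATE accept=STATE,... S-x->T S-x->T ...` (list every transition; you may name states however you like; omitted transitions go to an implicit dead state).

start=S0 accept=S11 S0-a->S1 S0-b->S2 S1-a->S3 S1-b->S2 S2-a->S4 S2-b->S2 S3-a->S3 S3-b->S5 S4-a->S6 S4-b->S7 S5-a->S8 S5-b->S5 S6-a->S6 S6-b->S2 S7-a->S9 S7-b->S2 S8-a->S3 S8-b->S10 S9-a->S6 S9-b->S7 S10-a->S11 S10-b->S5 S11-a->S3 S11-b->S10

Handle the two conditions separately and then intersect. One (5 states) tracks how much of the suffix `baba` has currently been matched; the other (4 states) tracks whether the input so far still matches the prefix `aa`. Each combined state is a pair, one component from each; accept when both components accept.
With 12 states:
          a    b  
>  S0     S1   S2 
   S1     S3   S2 
   S2     S4   S2 
   S3     S3   S5 
   S4     S6   S7 
   S5     S8   S5 
   S6     S6   S2 
   S7     S9   S2 
   S8     S3  S10 
   S9     S6   S7 
   S10   S11   S5 
 * S11    S3  S10 
(> = start, * = accepting)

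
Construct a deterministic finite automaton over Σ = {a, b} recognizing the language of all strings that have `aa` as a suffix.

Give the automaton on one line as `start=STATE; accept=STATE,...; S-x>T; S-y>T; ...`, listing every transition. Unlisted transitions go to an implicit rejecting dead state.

start=q0; accept=q2; q0-a>q1; q0-b>q0; q1-a>q2; q1-b>q0; q2-a>q2; q2-b>q0

Let each state record the length of the longest suffix of the input read so far that is also a prefix of `aa`. q1 means the last symbol is `a`; q2 means the last 2 symbols are `aa`. Accept only at q2, where the string currently ends in `aa`.
A 3-state machine:
        a   b  
>  q0   q1  q0 
   q1   q2  q0 
 * q2   q2  q0 
(> = start, * = accepting)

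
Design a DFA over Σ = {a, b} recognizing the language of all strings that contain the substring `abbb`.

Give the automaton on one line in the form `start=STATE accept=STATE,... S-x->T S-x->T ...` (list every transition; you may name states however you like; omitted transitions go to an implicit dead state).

start=S0 accept=S4 S0-a->S1 S0-b->S0 S1-a->S1 S1-b->S2 S2-a->S1 S2-b->S3 S3-a->S1 S3-b->S4 S4-a->S4 S4-b->S4

States S0..S3 record the length of the longest prefix of `abbb` that matches the current input suffix. Reaching S4 means `abbb` has been seen, and we stay there forever. Accept from S4.
A 5-state machine:
        a   b  
>  S0   S1  S0 
   S1   S1  S2 
   S2   S1  S3 
   S3   S1  S4 
 * S4   S4  S4 
(> = start, * = accepting)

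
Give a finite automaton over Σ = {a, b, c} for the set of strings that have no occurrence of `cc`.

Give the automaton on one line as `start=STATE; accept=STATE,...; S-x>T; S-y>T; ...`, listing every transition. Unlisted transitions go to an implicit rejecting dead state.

Track partial matches of the forbidden pattern `cc`. State S2 is a dead state reached once `cc` has occurred; every other state accepts. S0 means no part of `cc` is currently matched.
A 3-state machine:
        a   b   c  
>* S0   S0  S0  S1 
 * S1   S0  S0  S2 
   S2   S2  S2  S2 
(> = start, * = accepting)

start=S0; accept=S0,S1; S0-a>S0; S0-b>S0; S0-c>S1; S1-a>S0; S1-b>S0; S1-c>S2; S2-a>S2; S2-b>S2; S2-c>S2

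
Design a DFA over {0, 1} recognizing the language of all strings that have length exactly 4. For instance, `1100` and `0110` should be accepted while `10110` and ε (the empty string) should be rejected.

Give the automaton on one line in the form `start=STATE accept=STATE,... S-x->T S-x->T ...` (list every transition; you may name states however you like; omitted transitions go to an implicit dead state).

start=q0 accept=q4 q0-0->q1 q0-1->q1 q1-0->q2 q1-1->q2 q2-0->q3 q2-1->q3 q3-0->q4 q3-1->q4 q4-0->q5 q4-1->q5 q5-0->q5 q5-1->q5

We only need to distinguish lengths 0, 1, …, 4, and '>4'. Chain q0 → q1 → q2 → q3 → q4 → q5 on every symbol, with q5 looping. Accepting states: {q4}.
        0   1  
>  q0   q1  q1 
   q1   q2  q2 
   q2   q3  q3 
   q3   q4  q4 
 * q4   q5  q5 
   q5   q5  q5 
(> = start, * = accepting)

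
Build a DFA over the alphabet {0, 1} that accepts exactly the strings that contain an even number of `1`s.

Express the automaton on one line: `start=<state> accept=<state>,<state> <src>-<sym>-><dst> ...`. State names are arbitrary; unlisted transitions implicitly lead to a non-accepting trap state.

start=s0 accept=s0 s0-0->s0 s0-1->s1 s1-0->s1 s1-1->s0

The only thing that matters is how many `1`s have appeared, reduced mod 2. Use one state per residue: s0 for 0, …, s1 for 1. Reading `1` moves to the next residue; anything else stays put. s0 is accepting.
2 states suffice.
        0   1  
>* s0   s0  s1 
   s1   s1  s0 
(> = start, * = accepting)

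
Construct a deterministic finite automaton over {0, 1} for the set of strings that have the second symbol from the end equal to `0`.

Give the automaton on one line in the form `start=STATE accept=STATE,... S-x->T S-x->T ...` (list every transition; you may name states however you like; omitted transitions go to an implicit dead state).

start=A accept=D,E A-0->B A-1->C B-0->D B-1->E C-0->F C-1->G D-0->D D-1->E E-0->F E-1->G F-0->D F-1->E G-0->F G-1->G

Because acceptance depends on a position counted from the end, the machine has to buffer the most recent 2 symbols. Make each state the string of the last up-to-2 symbols read; on input `x` shift the window left and append `x`. Accept when the buffered window has length 2 and begins with `0`.
A 7-state machine:
       0  1 
>  A   B  C 
   B   D  E 
   C   F  G 
 * D   D  E 
 * E   F  G 
   F   D  E 
   G   F  G 
(> = start, * = accepting)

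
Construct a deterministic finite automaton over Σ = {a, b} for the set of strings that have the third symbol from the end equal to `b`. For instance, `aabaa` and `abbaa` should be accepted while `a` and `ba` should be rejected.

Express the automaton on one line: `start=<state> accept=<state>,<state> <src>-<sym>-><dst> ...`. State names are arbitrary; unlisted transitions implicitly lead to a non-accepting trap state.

Because acceptance depends on a position counted from the end, the machine has to buffer the most recent 3 symbols. Make each state the string of the last up-to-3 symbols read; on input `x` shift the window left and append `x`. Accept when the buffered window has length 3 and begins with `b`.
A 15-state machine:
          a    b  
>  q0     q1   q2 
   q1     q3   q4 
   q2     q5   q6 
   q3     q7   q8 
   q4     q9  q10 
   q5    q11  q12 
   q6    q13  q14 
   q7     q7   q8 
   q8     q9  q10 
   q9    q11  q12 
   q10   q13  q14 
 * q11    q7   q8 
 * q12    q9  q10 
 * q13   q11  q12 
 * q14   q13  q14 
(> = start, * = accepting)

start=q0 accept=q11,q12,q13,q14 q0-a->q1 q0-b->q2 q1-a->q3 q1-b->q4 q2-a->q5 q2-b->q6 q3-a->q7 q3-b->q8 q4-a->q9 q4-b->q10 q5-a->q11 q5-b->q12 q6-a->q13 q6-b->q14 q7-a->q7 q7-b->q8 q8-a->q9 q8-b->q10 q9-a->q11 q9-b->q12 q10-a->q13 q10-b->q14 q11-a->q7 q11-b->q8 q12-a->q9 q12-b->q10 q13-a->q11 q13-b->q12 q14-a->q13 q14-b->q14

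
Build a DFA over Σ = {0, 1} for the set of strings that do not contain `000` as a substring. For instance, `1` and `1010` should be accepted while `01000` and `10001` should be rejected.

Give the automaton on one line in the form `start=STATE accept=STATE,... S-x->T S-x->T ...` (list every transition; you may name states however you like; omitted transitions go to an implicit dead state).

This is the complement of 'contains `000`'. Use the same substring-matching states — S0 through S3 holding how much of `000` has just been matched — but flip the accepting set: everything except the trap S3 accepts.
With 4 states:
        0   1  
>* S0   S1  S0 
 * S1   S2  S0 
 * S2   S3  S0 
   S3   S3  S3 
(> = start, * = accepting)

start=S0 accept=S0,S1,S2 S0-0->S1 S0-1->S0 S1-0->S2 S1-1->S0 S2-0->S3 S2-1->S0 S3-0->S3 S3-1->S3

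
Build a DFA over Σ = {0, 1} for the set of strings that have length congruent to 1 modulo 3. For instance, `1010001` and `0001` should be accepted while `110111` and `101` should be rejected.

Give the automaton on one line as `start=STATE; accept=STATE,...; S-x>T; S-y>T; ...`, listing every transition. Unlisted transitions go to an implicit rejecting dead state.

Only the length mod 3 matters, so use a 3-cycle: from any state, every input symbol moves to the next state, wrapping S2 back to S0. Mark S1 accepting.
A 3-state machine:
        0   1  
>  S0   S1  S1 
 * S1   S2  S2 
   S2   S0  S0 
(> = start, * = accepting)

start=S0; accept=S1; S0-0>S1; S0-1>S1; S1-0>S2; S1-1>S2; S2-0>S0; S2-1>S0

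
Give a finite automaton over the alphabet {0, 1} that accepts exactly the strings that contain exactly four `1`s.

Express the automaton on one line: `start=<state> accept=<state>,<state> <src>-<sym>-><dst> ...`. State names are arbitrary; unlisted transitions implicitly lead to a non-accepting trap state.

Count `1`s, saturating at 5: states q0 through q4 mean 0 through 4 `1`s seen; q5 means more than 4. Each `1` increments (capped at q5); other symbols loop. Accept from {q4}.
6 states suffice.
        0   1  
>  q0   q0  q1 
   q1   q1  q2 
   q2   q2  q3 
   q3   q3  q4 
 * q4   q4  q5 
   q5   q5  q5 
(> = start, * = accepting)

start=q0 accept=q4 q0-0->q0 q0-1->q1 q1-0->q1 q1-1->q2 q2-0->q2 q2-1->q3 q3-0->q3 q3-1->q4 q4-0->q4 q4-1->q5 q5-0->q5 q5-1->q5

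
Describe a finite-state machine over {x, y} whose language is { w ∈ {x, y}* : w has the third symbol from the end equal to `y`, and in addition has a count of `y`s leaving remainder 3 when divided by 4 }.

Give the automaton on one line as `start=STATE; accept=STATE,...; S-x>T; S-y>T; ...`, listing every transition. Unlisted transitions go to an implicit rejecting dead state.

Build one automaton per condition and run them in lockstep. The first has 15 states tracking the last 3 symbols read; the second has 4 states tracking the count of `y`s modulo 4. A product state is a pair (one from each), accepting exactly when both do. Minimizing collapses redundant product states.
          x    y  
>  s0     s0   s1 
   s1     s2   s3 
   s2     s2   s4 
   s3     s5   s6 
   s4     s5   s7 
   s5     s8   s9 
 * s6    s10   s0 
   s7    s10   s0 
   s8     s8  s11 
 * s9    s12   s0 
 * s10   s13   s0 
   s11   s12   s0 
   s12   s13   s0 
 * s13   s14   s0 
   s14   s14   s0 
(> = start, * = accepting)

start=s0; accept=s6,s9,s10,s13; s0-x>s0; s0-y>s1; s1-x>s2; s1-y>s3; s2-x>s2; s2-y>s4; s3-x>s5; s3-y>s6; s4-x>s5; s4-y>s7; s5-x>s8; s5-y>s9; s6-x>s10; s6-y>s0; s7-x>s10; s7-y>s0; s8-x>s8; s8-y>s11; s9-x>s12; s9-y>s0; s10-x>s13; s10-y>s0; s11-x>s12; s11-y>s0; s12-x>s13; s12-y>s0; s13-x>s14; s13-y>s0; s14-x>s14; s14-y>s0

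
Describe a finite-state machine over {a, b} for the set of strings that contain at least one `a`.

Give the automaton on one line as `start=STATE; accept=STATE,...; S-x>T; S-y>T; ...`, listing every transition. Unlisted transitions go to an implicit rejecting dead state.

start=s0; accept=s1,s2; s0-a>s1; s0-b>s0; s1-a>s2; s1-b>s1; s2-a>s2; s2-b>s2

Only the number of `a`s matters, and only up to 2. Make a chain s0 → s1 → s2 advanced by each `a` (with s2 absorbing); every other symbol self-loops. The accepting set is {s1, s2}.
A 3-state machine:
        a   b  
>  s0   s1  s0 
 * s1   s2  s1 
 * s2   s2  s2 
(> = start, * = accepting)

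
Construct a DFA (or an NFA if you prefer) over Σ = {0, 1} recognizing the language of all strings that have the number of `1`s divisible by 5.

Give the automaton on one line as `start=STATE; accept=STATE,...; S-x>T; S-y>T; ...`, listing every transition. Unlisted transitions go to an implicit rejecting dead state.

start=S0; accept=S0; S0-0>S0; S0-1>S1; S1-0>S1; S1-1>S2; S2-0>S2; S2-1>S3; S3-0>S3; S3-1>S4; S4-0>S4; S4-1>S0

Keep the running count of `1`s modulo 5: each `1` advances along the cycle S0 → S1 → S2 → S3 → S4 → S0 while other symbols loop. Accept at S0.
5 states suffice.
        0   1  
>* S0   S0  S1 
   S1   S1  S2 
   S2   S2  S3 
   S3   S3  S4 
   S4   S4  S0 
(> = start, * = accepting)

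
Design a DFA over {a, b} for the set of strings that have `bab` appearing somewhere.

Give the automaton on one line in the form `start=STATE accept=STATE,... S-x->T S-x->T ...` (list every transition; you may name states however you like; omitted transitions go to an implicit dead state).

Track how much of `bab` has been matched so far: state q0 is no progress, q3 is the absorbing accept state reached once `bab` has occurred. Intermediate states record partial matches; on a mismatch, fall back to the longest reusable overlap.
        a   b  
>  q0   q0  q1 
   q1   q2  q1 
   q2   q0  q3 
 * q3   q3  q3 
(> = start, * = accepting)

start=q0 accept=q3 q0-a->q0 q0-b->q1 q1-a->q2 q1-b->q1 q2-a->q0 q2-b->q3 q3-a->q3 q3-b->q3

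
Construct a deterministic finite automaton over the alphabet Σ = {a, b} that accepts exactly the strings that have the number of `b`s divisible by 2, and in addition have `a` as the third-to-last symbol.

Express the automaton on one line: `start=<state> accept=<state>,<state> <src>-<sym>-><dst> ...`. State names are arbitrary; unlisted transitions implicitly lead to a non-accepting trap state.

start=q0 accept=q7,q10,q16,q17 q0-a->q1 q0-b->q2 q1-a->q3 q1-b->q4 q2-a->q5 q2-b->q6 q3-a->q7 q3-b->q8 q4-a->q9 q4-b->q10 q5-a->q11 q5-b->q12 q6-a->q13 q6-b->q14 q7-a->q7 q7-b->q8 q8-a->q9 q8-b->q10 q9-a->q11 q9-b->q12 q10-a->q13 q10-b->q14 q11-a->q15 q11-b->q16 q12-a->q17 q12-b->q18 q13-a->q19 q13-b->q20 q14-a->q21 q14-b->q22 q15-a->q15 q15-b->q16 q16-a->q17 q16-b->q18 q17-a->q19 q17-b->q20 q18-a->q21 q18-b->q22 q19-a->q7 q19-b->q8 q20-a->q9 q20-b->q10 q21-a->q11 q21-b->q12 q22-a->q13 q22-b->q14

Handle the two conditions separately and then intersect. One (2 states) tracks the count of `b`s modulo 2; the other (15 states) tracks the last 3 symbols read. Each combined state is a pair, one component from each; accept when both components accept.
With 23 states:
          a    b  
>  q0     q1   q2 
   q1     q3   q4 
   q2     q5   q6 
   q3     q7   q8 
   q4     q9  q10 
   q5    q11  q12 
   q6    q13  q14 
 * q7     q7   q8 
   q8     q9  q10 
   q9    q11  q12 
 * q10   q13  q14 
   q11   q15  q16 
   q12   q17  q18 
   q13   q19  q20 
   q14   q21  q22 
   q15   q15  q16 
 * q16   q17  q18 
 * q17   q19  q20 
   q18   q21  q22 
   q19    q7   q8 
   q20    q9  q10 
   q21   q11  q12 
   q22   q13  q14 
(> = start, * = accepting)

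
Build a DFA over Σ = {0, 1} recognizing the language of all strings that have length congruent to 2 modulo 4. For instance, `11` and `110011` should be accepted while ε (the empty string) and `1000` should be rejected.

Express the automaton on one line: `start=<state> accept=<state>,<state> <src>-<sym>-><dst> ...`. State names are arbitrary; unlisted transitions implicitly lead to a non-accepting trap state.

start=q0 accept=q2 q0-0->q1 q0-1->q1 q1-0->q2 q1-1->q2 q2-0->q3 q2-1->q3 q3-0->q0 q3-1->q0

Count input length modulo 4: every symbol advances one step around the cycle q0 → q1 → q2 → q3 → q0. Accept at q2.
A 4-state machine:
        0   1  
>  q0   q1  q1 
   q1   q2  q2 
 * q2   q3  q3 
   q3   q0  q0 
(> = start, * = accepting)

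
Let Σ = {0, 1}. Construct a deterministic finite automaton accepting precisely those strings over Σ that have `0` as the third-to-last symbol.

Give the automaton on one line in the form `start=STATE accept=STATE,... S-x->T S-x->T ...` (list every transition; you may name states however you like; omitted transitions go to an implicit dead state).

Because acceptance depends on a position counted from the end, the machine has to buffer the most recent 3 symbols. Make each state the string of the last up-to-3 symbols read; on input `x` shift the window left and append `x`. Accept when the buffered window has length 3 and begins with `0`.
A 15-state machine:
       0  1 
>  A   B  C 
   B   D  E 
   C   F  G 
   D   H  I 
   E   J  K 
   F   L  M 
   G   N  O 
 * H   H  I 
 * I   J  K 
 * J   L  M 
 * K   N  O 
   L   H  I 
   M   J  K 
   N   L  M 
   O   N  O 
(> = start, * = accepting)

start=A accept=H,I,J,K A-0->B A-1->C B-0->D B-1->E C-0->F C-1->G D-0->H D-1->I E-0->J E-1->K F-0->L F-1->M G-0->N G-1->O H-0->H H-1->I I-0->J I-1->K J-0->L J-1->M K-0->N K-1->O L-0->H L-1->I M-0->J M-1->K N-0->L N-1->M O-0->N O-1->O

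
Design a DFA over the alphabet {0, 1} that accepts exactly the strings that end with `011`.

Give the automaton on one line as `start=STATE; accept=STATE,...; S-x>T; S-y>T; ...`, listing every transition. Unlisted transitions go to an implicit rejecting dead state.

Remember how much of `011` the current input suffix matches. State q0 means no match yet; q1 means the last symbol is `0`; q2 means the last 2 symbols are `01`; q3 means the last 3 symbols are `011`. Only q3 accepts. On a mismatch, fall back to the longest proper suffix that is still a prefix of `011`.
With 4 states:
        0   1  
>  q0   q1  q0 
   q1   q1  q2 
   q2   q1  q3 
 * q3   q1  q0 
(> = start, * = accepting)

start=q0; accept=q3; q0-0>q1; q0-1>q0; q1-0>q1; q1-1>q2; q2-0>q1; q2-1>q3; q3-0>q1; q3-1>q0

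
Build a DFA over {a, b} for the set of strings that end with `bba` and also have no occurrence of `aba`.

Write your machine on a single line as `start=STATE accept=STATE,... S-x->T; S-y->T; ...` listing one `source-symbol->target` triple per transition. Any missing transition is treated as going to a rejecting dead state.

Handle the two conditions separately and then intersect. One (4 states) tracks how much of the suffix `bba` has currently been matched; the other (4 states) tracks partial matches of the forbidden pattern `aba`. Each combined state is a pair, one component from each; accept when both components accept. Equivalent product states are then merged.
7 states suffice.
        a   b  
>  q0   q1  q2 
   q1   q1  q3 
   q2   q1  q4 
   q3   q5  q4 
   q4   q6  q4 
   q5   q5  q5 
 * q6   q1  q3 
(> = start, * = accepting)

start=q0; accept=q6; q0-a->q1; q0-b->q2; q1-a->q1; q1-b->q3; q2-a->q1; q2-b->q4; q3-a->q5; q3-b->q4; q4-a->q6; q4-b->q4; q5-a->q5; q5-b->q5; q6-a->q1; q6-b->q3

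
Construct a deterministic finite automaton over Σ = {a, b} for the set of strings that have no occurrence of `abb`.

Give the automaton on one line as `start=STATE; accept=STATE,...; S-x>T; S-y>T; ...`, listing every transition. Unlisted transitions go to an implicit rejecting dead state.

Track partial matches of the forbidden pattern `abb`. State s3 is a dead state reached once `abb` has occurred; every other state accepts. s0 means no part of `abb` is currently matched.
With 4 states:
        a   b  
>* s0   s1  s0 
 * s1   s1  s2 
 * s2   s1  s3 
   s3   s3  s3 
(> = start, * = accepting)

start=s0; accept=s0,s1,s2; s0-a>s1; s0-b>s0; s1-a>s1; s1-b>s2; s2-a>s1; s2-b>s3; s3-a>s3; s3-b>s3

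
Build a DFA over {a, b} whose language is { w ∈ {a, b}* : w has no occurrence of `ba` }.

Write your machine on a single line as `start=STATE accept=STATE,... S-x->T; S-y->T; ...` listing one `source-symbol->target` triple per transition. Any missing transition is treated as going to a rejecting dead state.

start=S0; accept=S0,S1; S0-a->S0; S0-b->S1; S1-a->S2; S1-b->S1; S2-a->S2; S2-b->S2

This is the complement of 'contains `ba`'. Use the same substring-matching states — S0 through S2 holding how much of `ba` has just been matched — but flip the accepting set: everything except the trap S2 accepts.
A 3-state machine:
        a   b  
>* S0   S0  S1 
 * S1   S2  S1 
   S2   S2  S2 
(> = start, * = accepting)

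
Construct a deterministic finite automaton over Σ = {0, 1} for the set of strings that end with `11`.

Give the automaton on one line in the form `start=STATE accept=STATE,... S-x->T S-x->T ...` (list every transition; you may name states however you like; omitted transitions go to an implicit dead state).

start=q0 accept=q2 q0-0->q0 q0-1->q1 q1-0->q0 q1-1->q2 q2-0->q0 q2-1->q2

Remember how much of `11` the current input suffix matches. State q0 means no match yet; q1 means the last symbol is `1`; q2 means the last 2 symbols are `11`. Only q2 accepts. On a mismatch, fall back to the longest proper suffix that is still a prefix of `11`.
With 3 states:
        0   1  
>  q0   q0  q1 
   q1   q0  q2 
 * q2   q0  q2 
(> = start, * = accepting)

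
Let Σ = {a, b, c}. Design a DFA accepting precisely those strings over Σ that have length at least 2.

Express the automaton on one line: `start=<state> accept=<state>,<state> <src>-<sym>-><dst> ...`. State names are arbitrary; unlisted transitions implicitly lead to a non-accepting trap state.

We only need to distinguish lengths 0, 1, …, 2, and '>2'. Chain S0 → S1 → S2 → S3 on every symbol, with S3 looping. Accepting states: {S2, S3}.
With 4 states:
        a   b   c  
>  S0   S1  S1  S1 
   S1   S2  S2  S2 
 * S2   S3  S3  S3 
 * S3   S3  S3  S3 
(> = start, * = accepting)

start=S0 accept=S2,S3 S0-a->S1 S0-b->S1 S0-c->S1 S1-a->S2 S1-b->S2 S1-c->S2 S2-a->S3 S2-b->S3 S2-c->S3 S3-a->S3 S3-b->S3 S3-c->S3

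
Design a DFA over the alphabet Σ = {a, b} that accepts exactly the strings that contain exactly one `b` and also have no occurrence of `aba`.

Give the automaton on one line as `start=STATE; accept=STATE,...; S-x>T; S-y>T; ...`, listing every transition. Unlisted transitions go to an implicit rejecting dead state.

start=s0; accept=s2,s3; s0-a>s1; s0-b>s2; s1-a>s1; s1-b>s3; s2-a>s2; s2-b>s4; s3-a>s4; s3-b>s4; s4-a>s4; s4-b>s4

Handle the two conditions separately and then intersect. One (3 states) tracks the count of `b`s, saturating at 2; the other (4 states) tracks partial matches of the forbidden pattern `aba`. Each combined state is a pair, one component from each; accept when both components accept. After merging equivalent states the machine shrinks.
        a   b  
>  s0   s1  s2 
   s1   s1  s3 
 * s2   s2  s4 
 * s3   s4  s4 
   s4   s4  s4 
(> = start, * = accepting)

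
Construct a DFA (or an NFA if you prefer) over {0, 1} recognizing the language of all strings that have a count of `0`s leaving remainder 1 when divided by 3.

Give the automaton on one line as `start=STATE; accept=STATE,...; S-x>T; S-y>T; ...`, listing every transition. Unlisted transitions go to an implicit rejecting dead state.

The only thing that matters is how many `0`s have appeared, reduced mod 3. Use one state per residue: S0 for 0, …, S2 for 2. Reading `0` moves to the next residue; anything else stays put. S1 is accepting.
3 states suffice.
        0   1  
>  S0   S1  S0 
 * S1   S2  S1 
   S2   S0  S2 
(> = start, * = accepting)

start=S0; accept=S1; S0-0>S1; S0-1>S0; S1-0>S2; S1-1>S1; S2-0>S0; S2-1>S2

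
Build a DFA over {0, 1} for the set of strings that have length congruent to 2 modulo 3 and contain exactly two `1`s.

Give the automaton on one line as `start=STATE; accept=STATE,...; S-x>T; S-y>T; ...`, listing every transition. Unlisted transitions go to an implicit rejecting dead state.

start=A; accept=F; A-0>B; A-1>C; B-0>D; B-1>E; C-0>E; C-1>F; D-0>A; D-1>G; E-0>G; E-1>H; F-0>H; F-1>I; G-0>C; G-1>J; H-0>J; H-1>I; I-0>I; I-1>I; J-0>F; J-1>I

Handle the two conditions separately and then intersect. The first has 3 states tracking the input length modulo 3; the second has 4 states tracking the count of `1`s, saturating at 3. A product state is a pair (one from each), accepting exactly when both do. After merging equivalent states the machine shrinks.
       0  1 
>  A   B  C 
   B   D  E 
   C   E  F 
   D   A  G 
   E   G  H 
 * F   H  I 
   G   C  J 
   H   J  I 
   I   I  I 
   J   F  I 
(> = start, * = accepting)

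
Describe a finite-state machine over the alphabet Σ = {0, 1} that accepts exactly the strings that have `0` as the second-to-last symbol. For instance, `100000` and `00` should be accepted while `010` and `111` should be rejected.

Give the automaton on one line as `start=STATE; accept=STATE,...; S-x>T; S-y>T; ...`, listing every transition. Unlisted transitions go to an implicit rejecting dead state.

Because acceptance depends on a position counted from the end, the machine has to buffer the most recent 2 symbols. Make each state the string of the last up-to-2 symbols read; on input `x` shift the window left and append `x`. Accept when the buffered window has length 2 and begins with `0`.
7 states suffice.
        0   1  
>  q0   q1  q2 
   q1   q3  q4 
   q2   q5  q6 
 * q3   q3  q4 
 * q4   q5  q6 
   q5   q3  q4 
   q6   q5  q6 
(> = start, * = accepting)

start=q0; accept=q3,q4; q0-0>q1; q0-1>q2; q1-0>q3; q1-1>q4; q2-0>q5; q2-1>q6; q3-0>q3; q3-1>q4; q4-0>q5; q4-1>q6; q5-0>q3; q5-1>q4; q6-0>q5; q6-1>q6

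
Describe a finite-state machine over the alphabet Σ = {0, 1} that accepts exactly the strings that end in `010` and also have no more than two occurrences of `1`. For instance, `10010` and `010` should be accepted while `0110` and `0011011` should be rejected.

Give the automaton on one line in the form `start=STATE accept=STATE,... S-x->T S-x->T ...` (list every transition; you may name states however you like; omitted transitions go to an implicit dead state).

start=s0 accept=s6,s10 s0-0->s1 s0-1->s2 s1-0->s1 s1-1->s3 s2-0->s4 s2-1->s5 s3-0->s6 s3-1->s5 s4-0->s4 s4-1->s7 s5-0->s8 s5-1->s9 s6-0->s4 s6-1->s7 s7-0->s10 s7-1->s9 s8-0->s8 s8-1->s11 s9-0->s12 s9-1->s9 s10-0->s8 s10-1->s11 s11-0->s13 s11-1->s9 s12-0->s12 s12-1->s11 s13-0->s12 s13-1->s11

Run two small machines in parallel and take their product. The first has 4 states tracking how much of the suffix `010` has currently been matched; the second has 4 states tracking the count of `1`s, saturating at 3. A product state is a pair (one from each), accepting exactly when both do.
A 14-state machine:
          0    1  
>  s0     s1   s2 
   s1     s1   s3 
   s2     s4   s5 
   s3     s6   s5 
   s4     s4   s7 
   s5     s8   s9 
 * s6     s4   s7 
   s7    s10   s9 
   s8     s8  s11 
   s9    s12   s9 
 * s10    s8  s11 
   s11   s13   s9 
   s12   s12  s11 
   s13   s12  s11 
(> = start, * = accepting)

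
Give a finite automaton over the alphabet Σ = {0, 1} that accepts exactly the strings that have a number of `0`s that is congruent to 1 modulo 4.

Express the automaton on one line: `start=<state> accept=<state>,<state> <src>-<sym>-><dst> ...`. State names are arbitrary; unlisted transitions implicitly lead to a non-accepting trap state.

start=S0 accept=S1 S0-0->S1 S0-1->S0 S1-0->S2 S1-1->S1 S2-0->S3 S2-1->S2 S3-0->S0 S3-1->S3

The only thing that matters is how many `0`s have appeared, reduced mod 4. Use one state per residue: S0 for 0, …, S3 for 3. Reading `0` moves to the next residue; anything else stays put. S1 is accepting.
A 4-state machine:
        0   1  
>  S0   S1  S0 
 * S1   S2  S1 
   S2   S3  S2 
   S3   S0  S3 
(> = start, * = accepting)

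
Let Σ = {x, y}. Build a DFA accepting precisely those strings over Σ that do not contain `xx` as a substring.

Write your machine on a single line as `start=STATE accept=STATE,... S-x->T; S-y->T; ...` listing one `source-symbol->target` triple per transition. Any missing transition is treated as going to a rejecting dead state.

start=A; accept=A,B; A-x->B; A-y->A; B-x->C; B-y->A; C-x->C; C-y->C

Track partial matches of the forbidden pattern `xx`. State C is a dead state reached once `xx` has occurred; every other state accepts. A means no part of `xx` is currently matched.
A 3-state machine:
       x  y 
>* A   B  A 
 * B   C  A 
   C   C  C 
(> = start, * = accepting)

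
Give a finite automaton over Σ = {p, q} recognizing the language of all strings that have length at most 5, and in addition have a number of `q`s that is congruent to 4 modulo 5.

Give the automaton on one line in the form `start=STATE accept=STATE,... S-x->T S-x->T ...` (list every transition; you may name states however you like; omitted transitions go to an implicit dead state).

start=A accept=J,K A-p->B A-q->C B-p->D B-q->E C-p->E C-q->F D-p->D D-q->D E-p->D E-q->G F-p->G F-q->H G-p->D G-q->I H-p->I H-q->J I-p->D I-q->K J-p->K J-q->D K-p->D K-q->D

Handle the two conditions separately and then intersect. One (7 states) tracks the input length, saturating at 6; the other (5 states) tracks the count of `q`s modulo 5. Each combined state is a pair, one component from each; accept when both components accept. After merging equivalent states the machine shrinks.
With 11 states:
       p  q 
>  A   B  C 
   B   D  E 
   C   E  F 
   D   D  D 
   E   D  G 
   F   G  H 
   G   D  I 
   H   I  J 
   I   D  K 
 * J   K  D 
 * K   D  D 
(> = start, * = accepting)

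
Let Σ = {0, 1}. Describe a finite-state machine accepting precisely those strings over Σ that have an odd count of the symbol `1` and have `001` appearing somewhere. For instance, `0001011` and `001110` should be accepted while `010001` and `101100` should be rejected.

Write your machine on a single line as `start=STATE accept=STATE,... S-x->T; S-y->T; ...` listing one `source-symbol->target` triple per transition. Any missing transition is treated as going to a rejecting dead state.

start=q0; accept=q5; q0-0->q1; q0-1->q2; q1-0->q3; q1-1->q2; q2-0->q4; q2-1->q0; q3-0->q3; q3-1->q5; q4-0->q6; q4-1->q0; q5-0->q5; q5-1->q3; q6-0->q6; q6-1->q3

Build one automaton per condition and run them in lockstep. One (2 states) tracks the count of `1`s modulo 2; the other (4 states) tracks whether and how much of `001` has been seen. Each combined state is a pair, one component from each; accept when both components accept. Minimizing collapses redundant product states.
A 7-state machine:
        0   1  
>  q0   q1  q2 
   q1   q3  q2 
   q2   q4  q0 
   q3   q3  q5 
   q4   q6  q0 
 * q5   q5  q3 
   q6   q6  q3 
(> = start, * = accepting)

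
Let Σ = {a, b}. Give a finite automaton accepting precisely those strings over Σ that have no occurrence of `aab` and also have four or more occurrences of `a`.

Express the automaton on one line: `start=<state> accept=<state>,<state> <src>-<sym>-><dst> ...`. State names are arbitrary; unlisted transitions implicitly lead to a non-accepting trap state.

start=q0 accept=q7,q11,q12 q0-a->q1 q0-b->q0 q1-a->q2 q1-b->q3 q2-a->q4 q2-b->q5 q3-a->q6 q3-b->q3 q4-a->q7 q4-b->q5 q5-a->q5 q5-b->q5 q6-a->q4 q6-b->q8 q7-a->q7 q7-b->q5 q8-a->q9 q8-b->q8 q9-a->q7 q9-b->q10 q10-a->q11 q10-b->q10 q11-a->q7 q11-b->q12 q12-a->q11 q12-b->q12

Run two small machines in parallel and take their product. The first has 4 states tracking partial matches of the forbidden pattern `aab`; the second has 6 states tracking the count of `a`s, saturating at 5. A product state is a pair (one from each), accepting exactly when both do. Minimizing collapses redundant product states.
13 states suffice.
          a    b  
>  q0     q1   q0 
   q1     q2   q3 
   q2     q4   q5 
   q3     q6   q3 
   q4     q7   q5 
   q5     q5   q5 
   q6     q4   q8 
 * q7     q7   q5 
   q8     q9   q8 
   q9     q7  q10 
   q10   q11  q10 
 * q11    q7  q12 
 * q12   q11  q12 
(> = start, * = accepting)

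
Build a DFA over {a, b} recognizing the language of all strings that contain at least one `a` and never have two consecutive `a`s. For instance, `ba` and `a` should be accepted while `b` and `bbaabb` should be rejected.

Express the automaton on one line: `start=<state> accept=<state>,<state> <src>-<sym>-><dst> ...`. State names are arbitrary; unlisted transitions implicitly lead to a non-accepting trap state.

Run two small machines in parallel and take their product. The first has 3 states tracking the count of `a`s, saturating at 2; the second has 3 states tracking partial matches of the forbidden pattern `aa`. A product state is a pair (one from each), accepting exactly when both do.
A 6-state machine:
        a   b  
>  s0   s1  s0 
 * s1   s2  s3 
   s2   s2  s2 
 * s3   s4  s3 
 * s4   s2  s5 
 * s5   s4  s5 
(> = start, * = accepting)

start=s0 accept=s1,s3,s4,s5 s0-a->s1 s0-b->s0 s1-a->s2 s1-b->s3 s2-a->s2 s2-b->s2 s3-a->s4 s3-b->s3 s4-a->s2 s4-b->s5 s5-a->s4 s5-b->s5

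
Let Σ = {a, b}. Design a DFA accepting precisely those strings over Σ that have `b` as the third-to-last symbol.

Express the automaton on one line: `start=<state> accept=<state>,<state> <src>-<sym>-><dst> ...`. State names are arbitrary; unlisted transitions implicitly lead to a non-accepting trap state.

A DFA must remember the last 3 symbols (since which symbol is third-to-last isn't known until the input ends). Use one state per possible window of the last ≤3 symbols; accept from those whose window starts with `b`.
          a    b  
>  q0     q1   q2 
   q1     q3   q4 
   q2     q5   q6 
   q3     q7   q8 
   q4     q9  q10 
   q5    q11  q12 
   q6    q13  q14 
   q7     q7   q8 
   q8     q9  q10 
   q9    q11  q12 
   q10   q13  q14 
 * q11    q7   q8 
 * q12    q9  q10 
 * q13   q11  q12 
 * q14   q13  q14 
(> = start, * = accepting)

start=q0 accept=q11,q12,q13,q14 q0-a->q1 q0-b->q2 q1-a->q3 q1-b->q4 q2-a->q5 q2-b->q6 q3-a->q7 q3-b->q8 q4-a->q9 q4-b->q10 q5-a->q11 q5-b->q12 q6-a->q13 q6-b->q14 q7-a->q7 q7-b->q8 q8-a->q9 q8-b->q10 q9-a->q11 q9-b->q12 q10-a->q13 q10-b->q14 q11-a->q7 q11-b->q8 q12-a->q9 q12-b->q10 q13-a->q11 q13-b->q12 q14-a->q13 q14-b->q14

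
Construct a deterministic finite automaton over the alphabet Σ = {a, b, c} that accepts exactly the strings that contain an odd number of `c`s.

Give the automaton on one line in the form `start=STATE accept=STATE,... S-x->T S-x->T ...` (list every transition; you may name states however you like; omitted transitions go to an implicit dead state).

The only thing that matters is how many `c`s have appeared, reduced mod 2. Use one state per residue: S0 for 0, …, S1 for 1. Reading `c` moves to the next residue; anything else stays put. S1 is accepting.
2 states suffice.
        a   b   c  
>  S0   S0  S0  S1 
 * S1   S1  S1  S0 
(> = start, * = accepting)

start=S0 accept=S1 S0-a->S0 S0-b->S0 S0-c->S1 S1-a->S1 S1-b->S1 S1-c->S0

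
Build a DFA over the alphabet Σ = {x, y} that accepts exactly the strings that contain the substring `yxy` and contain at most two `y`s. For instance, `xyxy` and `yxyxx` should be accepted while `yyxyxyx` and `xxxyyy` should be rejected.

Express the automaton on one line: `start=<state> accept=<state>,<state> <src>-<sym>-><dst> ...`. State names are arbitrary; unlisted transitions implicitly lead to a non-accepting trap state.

Build one automaton per condition and run them in lockstep. One (4 states) tracks whether and how much of `yxy` has been seen; the other (4 states) tracks the count of `y`s, saturating at 3. Each combined state is a pair, one component from each; accept when both components accept.
With 12 states:
          x    y  
>  s0     s0   s1 
   s1     s2   s3 
   s2     s4   s5 
   s3     s6   s7 
   s4     s4   s3 
 * s5     s5   s8 
   s6     s9   s8 
   s7    s10   s7 
   s8     s8   s8 
   s9     s9   s7 
   s10   s11   s8 
   s11   s11   s7 
(> = start, * = accepting)

start=s0 accept=s5 s0-x->s0 s0-y->s1 s1-x->s2 s1-y->s3 s2-x->s4 s2-y->s5 s3-x->s6 s3-y->s7 s4-x->s4 s4-y->s3 s5-x->s5 s5-y->s8 s6-x->s9 s6-y->s8 s7-x->s10 s7-y->s7 s8-x->s8 s8-y->s8 s9-x->s9 s9-y->s7 s10-x->s11 s10-y->s8 s11-x->s11 s11-y->s7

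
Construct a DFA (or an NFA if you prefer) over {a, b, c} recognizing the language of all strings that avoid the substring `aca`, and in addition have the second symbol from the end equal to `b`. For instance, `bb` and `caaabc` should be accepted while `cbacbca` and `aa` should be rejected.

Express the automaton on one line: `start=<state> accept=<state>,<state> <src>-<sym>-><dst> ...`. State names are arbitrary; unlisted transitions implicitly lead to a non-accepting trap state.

start=S0 accept=S7,S8,S9 S0-a->S1 S0-b->S2 S0-c->S3 S1-a->S4 S1-b->S5 S1-c->S6 S2-a->S7 S2-b->S8 S2-c->S9 S3-a->S10 S3-b->S11 S3-c->S12 S4-a->S4 S4-b->S5 S4-c->S6 S5-a->S7 S5-b->S8 S5-c->S9 S6-a->S13 S6-b->S11 S6-c->S12 S7-a->S4 S7-b->S5 S7-c->S6 S8-a->S7 S8-b->S8 S8-c->S9 S9-a->S10 S9-b->S11 S9-c->S12 S10-a->S4 S10-b->S5 S10-c->S6 S11-a->S7 S11-b->S8 S11-c->S9 S12-a->S10 S12-b->S11 S12-c->S12 S13-a->S14 S13-b->S15 S13-c->S16 S14-a->S14 S14-b->S15 S14-c->S16 S15-a->S17 S15-b->S18 S15-c->S19 S16-a->S13 S16-b->S20 S16-c->S21 S17-a->S14 S17-b->S15 S17-c->S16 S18-a->S17 S18-b->S18 S18-c->S19 S19-a->S13 S19-b->S20 S19-c->S21 S20-a->S17 S20-b->S18 S20-c->S19 S21-a->S13 S21-b->S20 S21-c->S21

Run two small machines in parallel and take their product. The first has 4 states tracking partial matches of the forbidden pattern `aca`; the second has 13 states tracking the last 2 symbols read. A product state is a pair (one from each), accepting exactly when both do.
          a    b    c  
>  S0     S1   S2   S3 
   S1     S4   S5   S6 
   S2     S7   S8   S9 
   S3    S10  S11  S12 
   S4     S4   S5   S6 
   S5     S7   S8   S9 
   S6    S13  S11  S12 
 * S7     S4   S5   S6 
 * S8     S7   S8   S9 
 * S9    S10  S11  S12 
   S10    S4   S5   S6 
   S11    S7   S8   S9 
   S12   S10  S11  S12 
   S13   S14  S15  S16 
   S14   S14  S15  S16 
   S15   S17  S18  S19 
   S16   S13  S20  S21 
   S17   S14  S15  S16 
   S18   S17  S18  S19 
   S19   S13  S20  S21 
   S20   S17  S18  S19 
   S21   S13  S20  S21 
(> = start, * = accepting)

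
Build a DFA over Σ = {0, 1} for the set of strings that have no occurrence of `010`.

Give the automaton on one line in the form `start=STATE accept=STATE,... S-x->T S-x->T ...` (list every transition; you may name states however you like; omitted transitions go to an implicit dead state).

start=A accept=A,B,C A-0->B A-1->A B-0->B B-1->C C-0->D C-1->A D-0->D D-1->D

Track partial matches of the forbidden pattern `010`. State D is a dead state reached once `010` has occurred; every other state accepts. A means no part of `010` is currently matched.
       0  1 
>* A   B  A 
 * B   B  C 
 * C   D  A 
   D   D  D 
(> = start, * = accepting)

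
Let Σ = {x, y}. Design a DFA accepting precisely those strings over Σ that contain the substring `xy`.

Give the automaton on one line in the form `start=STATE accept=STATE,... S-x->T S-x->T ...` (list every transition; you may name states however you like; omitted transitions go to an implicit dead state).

States q0..q1 record the length of the longest prefix of `xy` that matches the current input suffix. Reaching q2 means `xy` has been seen, and we stay there forever. Accept from q2.
3 states suffice.
        x   y  
>  q0   q1  q0 
   q1   q1  q2 
 * q2   q2  q2 
(> = start, * = accepting)

start=q0 accept=q2 q0-x->q1 q0-y->q0 q1-x->q1 q1-y->q2 q2-x->q2 q2-y->q2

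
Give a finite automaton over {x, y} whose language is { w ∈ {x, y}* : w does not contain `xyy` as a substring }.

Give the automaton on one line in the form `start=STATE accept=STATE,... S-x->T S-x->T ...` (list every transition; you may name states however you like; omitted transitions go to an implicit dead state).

start=q0 accept=q0,q1,q2 q0-x->q1 q0-y->q0 q1-x->q1 q1-y->q2 q2-x->q1 q2-y->q3 q3-x->q3 q3-y->q3

This is the complement of 'contains `xyy`'. Use the same substring-matching states — q0 through q3 holding how much of `xyy` has just been matched — but flip the accepting set: everything except the trap q3 accepts.
A 4-state machine:
        x   y  
>* q0   q1  q0 
 * q1   q1  q2 
 * q2   q1  q3 
   q3   q3  q3 
(> = start, * = accepting)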